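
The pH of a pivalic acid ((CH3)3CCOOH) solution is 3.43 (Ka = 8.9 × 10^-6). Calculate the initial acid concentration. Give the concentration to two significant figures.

[H+] = 10^(-3.43) = 3.72 × 10^-4 M = x
Ka = x²/(C₀ − x) ⇒ C₀ = x + x²/Ka
C₀ = 3.72 × 10^-4 + (3.72 × 10^-4)²/(8.9 × 10^-6) = 1.59 × 10^-2 M

C₀ = 1.6 × 10^-2 M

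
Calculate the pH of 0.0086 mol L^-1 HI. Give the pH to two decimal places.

pH = 2.07

HI is a strong acid and dissociates completely, so [H+] = 0.0086 M.
pH = -log(0.0086) = 2.07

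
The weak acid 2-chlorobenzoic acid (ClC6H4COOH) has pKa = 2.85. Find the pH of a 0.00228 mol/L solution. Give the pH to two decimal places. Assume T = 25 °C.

pH = 2.91

ClC6H4COOH ⇌ ClC6H4COO- + H+
Ka = 10^(−2.85) = 1.41 × 10^-3
Ka = [H+]²/(0.00228 − [H+]) = 1.41 × 10^-3
The 5% rule fails; solving [H+]² + Ka·[H+] − Ka·C₀ = 0 exactly:
[H+] = (−Ka + √(Ka² + 4·Ka·C₀))/2 = 1.22 × 10^-3 M
pH = −log(1.22 × 10^-3) = 2.91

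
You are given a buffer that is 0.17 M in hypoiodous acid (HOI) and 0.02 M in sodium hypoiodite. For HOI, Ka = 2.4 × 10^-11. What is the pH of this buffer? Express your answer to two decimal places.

pH = 9.69

pKa = −log(2.4 × 10^-11) = 10.620
pH = pKa + log([A⁻]/[HA]) = 10.620 + log(0.02/0.17)
pH = 10.620 + (-0.929) = 9.69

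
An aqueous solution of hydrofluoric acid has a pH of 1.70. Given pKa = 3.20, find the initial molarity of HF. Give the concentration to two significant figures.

[H+] = 10^(-1.70) = 2.00 × 10^-2 M = x
Ka = 10^(−3.20) = 6.31 × 10^-4
Ka = x²/(C₀ − x) ⇒ C₀ = x + x²/Ka
C₀ = 2.00 × 10^-2 + (2.00 × 10^-2)²/(6.31 × 10^-4) = 6.54 × 10^-1 M

C₀ = 6.5 × 10^-1 M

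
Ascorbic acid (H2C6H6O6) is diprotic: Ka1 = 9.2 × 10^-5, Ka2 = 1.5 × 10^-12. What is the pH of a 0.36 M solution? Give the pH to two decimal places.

pH = 2.24

Since Ka1 ≫ Ka2, the first ionization dominates [H+].
Ka1 = x²/(0.36 − x) = 9.2 × 10^-5
x ≈ √(9.2 × 10^-5 × 0.36) = 5.75 × 10^-3 M
pH = −log(5.75 × 10^-3) = 2.24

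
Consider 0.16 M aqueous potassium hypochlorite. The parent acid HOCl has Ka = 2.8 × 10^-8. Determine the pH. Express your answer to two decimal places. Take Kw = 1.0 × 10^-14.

OCl- is the conjugate base of the weak acid HOCl.
Kb = Kw/Ka = 1.0×10^-14 / 2.8 × 10^-8 = 3.57 × 10^-7
Kb = [OH-]²/(0.16 − [OH-]) = 3.57 × 10^-7
Neglecting [OH-] in the denominator: [OH-] = √(3.57 × 10^-7 × 0.16) = 2.39 × 10^-4 M
Check: 0.15% ionized — well under 5%, approximation valid.
pOH = −log(2.39 × 10^-4) = 3.62; pH = 14.00 − 3.62 = 10.38

pH = 10.38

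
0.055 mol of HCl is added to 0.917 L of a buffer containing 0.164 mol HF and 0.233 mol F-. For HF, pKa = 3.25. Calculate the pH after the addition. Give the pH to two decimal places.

pH = 3.16

Added H+ converts F- to HF: HF → 0.219 mol, F- → 0.178 mol.
pH = pKa + log([A⁻]/[HA]) = 3.25 + log(0.178/0.219) = 3.25 -0.090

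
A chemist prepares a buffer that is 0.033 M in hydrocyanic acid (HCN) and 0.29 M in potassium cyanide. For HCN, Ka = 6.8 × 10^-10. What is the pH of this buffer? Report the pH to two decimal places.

pKa = −log(6.8 × 10^-10) = 9.167
Henderson–Hasselbalch: pH = pKa + log([CN-]/[HCN]) = 9.167 + log(0.29/0.033)
pH = 9.167 + (+0.944) = 10.11

pH = 10.11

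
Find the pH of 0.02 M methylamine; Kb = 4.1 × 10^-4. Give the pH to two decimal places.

pH = 11.43

CH3NH2 + H2O ⇌ CH3NH3+ + OH-
Kb = x²/(0.02 − x) = 4.1 × 10^-4
The 5% rule fails; solving x² + Kb·x − Kb·C₀ = 0 exactly:
x = [−0.00041 + √(0.00041² + 3.28e-05)]/2 = 2.67 × 10^-3 M
pOH = −log(2.67 × 10^-3) = 2.57; pH = 14.00 − 2.57 = 11.43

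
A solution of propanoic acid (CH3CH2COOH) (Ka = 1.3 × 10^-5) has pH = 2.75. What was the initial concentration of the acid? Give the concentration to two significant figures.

C₀ = 2.5 × 10^-1 M

[H+] = 10^(-2.75) = 1.78 × 10^-3 M = x
Ka = x²/(C₀ − x) ⇒ C₀ = x + x²/Ka
C₀ = 1.78 × 10^-3 + (1.78 × 10^-3)²/(1.3 × 10^-5) = 2.46 × 10^-1 M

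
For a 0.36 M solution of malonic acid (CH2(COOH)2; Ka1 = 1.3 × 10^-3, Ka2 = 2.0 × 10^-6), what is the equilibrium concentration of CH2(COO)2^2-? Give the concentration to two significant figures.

2.0 × 10^-6 M

First ionization gives [H+] ≈ [CH2(COOH)COO-] = 2.10 × 10^-2 M.
Second step: Ka2 = [H+][CH2(COO)2^2-]/[CH2(COOH)COO-] ≈ [CH2(COO)2^2-] (since [H+] ≈ [CH2(COOH)COO-]).
So [CH2(COO)2^2-] ≈ Ka2.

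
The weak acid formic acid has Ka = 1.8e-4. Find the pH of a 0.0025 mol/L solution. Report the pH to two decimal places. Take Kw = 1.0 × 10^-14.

pH = 3.23

HCOOH ⇌ HCOO- + H+
From the ICE table, Ka = x²/(0.0025 − x) = 1.8 × 10^-4.
x is not negligible relative to C₀; solve x² + 0.00018·x − 4.5e-07 = 0.
x = [−0.00018 + √(0.00018² + 1.8e-06)]/2 = 5.87 × 10^-4 M
pH = −log(5.87 × 10^-4) = 3.23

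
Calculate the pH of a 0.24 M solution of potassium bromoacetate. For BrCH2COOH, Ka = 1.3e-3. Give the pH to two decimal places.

pH = 8.13

BrCH2COO- is the conjugate base of the weak acid BrCH2COOH.
Kb = Kw/Ka = 1.0×10^-14 / 1.3 × 10^-3 = 7.69 × 10^-12
Let x = [OH-] at equilibrium. Kb = x²/(0.24 − x).
Assume x ≪ 0.24: x ≈ √(7.69 × 10^-12 × 0.24) = 1.36 × 10^-6 M
pOH = −log(1.36 × 10^-6) = 5.87; pH = 14.00 − 5.87 = 8.13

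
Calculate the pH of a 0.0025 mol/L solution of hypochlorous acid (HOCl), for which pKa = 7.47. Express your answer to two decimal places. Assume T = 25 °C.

HOCl ⇌ OCl- + H+
Ka = 10^(−7.47) = 3.39 × 10^-8
Let x = [H+] at equilibrium. Ka = x²/(0.0025 − x).
Neglecting x in the denominator: x = √(3.39 × 10^-8 × 0.0025) = 9.21 × 10^-6 M
Check: 0.37% ionized — well under 5%, approximation valid.
pH = −log[H+] = −log(9.21 × 10^-6) = 5.04

pH = 5.04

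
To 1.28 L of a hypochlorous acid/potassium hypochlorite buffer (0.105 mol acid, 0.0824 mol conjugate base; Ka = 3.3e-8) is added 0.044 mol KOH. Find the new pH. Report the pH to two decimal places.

pH = 7.80

After neutralization: n(HOCl) = 0.061 mol, n(OCl-) = 0.126 mol.
pKa = −log(3.3 × 10^-8) = 7.481
pH = pKa + log(n_OCl-/n_HOCl) = 7.481 + log(0.126/0.061) = 7.481 + (+0.315)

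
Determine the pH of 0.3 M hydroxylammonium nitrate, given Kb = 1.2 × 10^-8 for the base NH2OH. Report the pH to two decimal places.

NH3OH+ is the conjugate acid of the weak base NH2OH.
Ka = Kw/Kb = 1.0×10^-14 / 1.2 × 10^-8 = 8.33 × 10^-7
Ka = [H+]²/(0.3 − [H+]) = 8.33 × 10^-7
Assume [H+] ≪ 0.3: [H+] ≈ √(8.33 × 10^-7 × 0.3) = 5.00 × 10^-4 M
pH = −log(5.00 × 10^-4) = 3.30

pH = 3.30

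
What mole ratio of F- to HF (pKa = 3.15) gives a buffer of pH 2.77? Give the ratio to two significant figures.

ratio = 0.42

pH = pKa + log(r) ⇒ log(r) = 2.77 − 3.15 = -0.38
r = [F-]/[HF] = 10^(-0.38) = 0.417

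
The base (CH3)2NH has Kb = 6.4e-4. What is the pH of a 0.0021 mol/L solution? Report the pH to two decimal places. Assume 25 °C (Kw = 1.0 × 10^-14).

(CH3)2NH + H2O ⇌ (CH3)2NH2+ + OH-
From the ICE table, Kb = x²/(0.0021 − x) = 6.4 × 10^-4.
x is not negligible relative to C₀; solve x² + 0.00064·x − 1.34e-06 = 0.
x = (−Kb + √(Kb² + 4·Kb·C₀))/2 = 8.83 × 10^-4 M
pOH = 3.05, so pH = 14.00 − pOH = 10.95

pH = 10.95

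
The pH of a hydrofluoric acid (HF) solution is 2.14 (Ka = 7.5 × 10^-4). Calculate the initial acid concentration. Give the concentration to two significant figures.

C₀ = 7.7 × 10^-2 M

[H+] = 10^(-2.14) = 7.24 × 10^-3 M = x
Ka = x²/(C₀ − x) ⇒ C₀ = x + x²/Ka
C₀ = 7.24 × 10^-3 + (7.24 × 10^-3)²/(7.5 × 10^-4) = 7.71 × 10^-2 M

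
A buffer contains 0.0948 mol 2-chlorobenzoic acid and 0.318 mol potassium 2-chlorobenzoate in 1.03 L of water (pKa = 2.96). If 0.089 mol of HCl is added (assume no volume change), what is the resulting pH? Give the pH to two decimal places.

pH = 3.06

After neutralization: n(ClC6H4COOH) = 0.184 mol, n(ClC6H4COO-) = 0.229 mol.
Henderson–Hasselbalch with mole ratio 0.229/0.184: pH = 2.96 + (+0.095)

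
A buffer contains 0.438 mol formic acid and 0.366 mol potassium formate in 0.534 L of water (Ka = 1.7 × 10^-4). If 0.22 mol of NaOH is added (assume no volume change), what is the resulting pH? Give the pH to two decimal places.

pH = 4.20

OH- converts HCOOH to HCOO-: HCOOH → 0.218 mol, HCOO- → 0.586 mol.
pKa = −log(1.7 × 10^-4) = 3.770
pH = pKa + log([A⁻]/[HA]) = 3.770 + log(0.586/0.218) = 3.770 +0.429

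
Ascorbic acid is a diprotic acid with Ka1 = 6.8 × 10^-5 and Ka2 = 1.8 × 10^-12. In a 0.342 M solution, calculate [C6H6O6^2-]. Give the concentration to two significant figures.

1.8 × 10^-12 M

First ionization gives [H+] ≈ [HC6H6O6-] = 4.82 × 10^-3 M.
Second step: Ka2 = [H+][C6H6O6^2-]/[HC6H6O6-] ≈ [C6H6O6^2-] (since [H+] ≈ [HC6H6O6-]).
So [C6H6O6^2-] ≈ Ka2.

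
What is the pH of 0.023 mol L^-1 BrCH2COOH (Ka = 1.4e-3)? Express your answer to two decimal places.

pH = 2.30

BrCH2COOH ⇌ BrCH2COO- + H+
Ka = x²/(0.023 − x) = 1.4 × 10^-3
The 5% rule fails; solving x² + Ka·x − Ka·C₀ = 0 exactly:
x = (−Ka + √(Ka² + 4·Ka·C₀))/2 = 5.02 × 10^-3 M
pH = −log[H+] = −log(5.02 × 10^-3) = 2.30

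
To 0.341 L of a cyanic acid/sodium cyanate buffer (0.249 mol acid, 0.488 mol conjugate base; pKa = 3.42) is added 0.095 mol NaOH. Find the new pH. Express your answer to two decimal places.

pH = 4.00

OH- converts HOCN to OCN-: HOCN → 0.154 mol, OCN- → 0.583 mol.
Henderson–Hasselbalch with mole ratio 0.583/0.154: pH = 3.42 + (+0.578)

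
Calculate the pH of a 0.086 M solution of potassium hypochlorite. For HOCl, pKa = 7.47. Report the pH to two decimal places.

pH = 10.20

OCl- is the conjugate base of the weak acid HOCl.
Ka = 10^(−7.47) = 3.39 × 10^-8
Kb = Kw/Ka = 1.0×10^-14 / 3.39 × 10^-8 = 2.95 × 10^-7
Kb = [OH-]²/(0.086 − [OH-]) = 2.95 × 10^-7
Assume [OH-] ≪ 0.086: [OH-] ≈ √(2.95 × 10^-7 × 0.086) = 1.59 × 10^-4 M
([OH-]/C₀ = 0.19% < 5%, so the approximation holds.)
pOH = −log(1.59 × 10^-4) = 3.80; pH = 14.00 − 3.80 = 10.20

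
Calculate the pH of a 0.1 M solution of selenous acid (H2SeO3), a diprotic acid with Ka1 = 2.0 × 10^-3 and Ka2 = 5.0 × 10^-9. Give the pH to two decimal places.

Since Ka1 ≫ Ka2, the first ionization dominates [H+].
Ka1 = x²/(0.1 − x) = 2.0 × 10^-3
Solving the quadratic: x = (−Ka1 + √(Ka1² + 4·Ka1·C₀))/2 = 1.32 × 10^-2 M
pH = −log(1.32 × 10^-2) = 1.88

pH = 1.88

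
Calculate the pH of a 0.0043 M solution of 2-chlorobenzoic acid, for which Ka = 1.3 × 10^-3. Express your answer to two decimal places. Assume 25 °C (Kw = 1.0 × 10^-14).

pH = 2.74

ClC6H4COOH ⇌ ClC6H4COO- + H+
From the ICE table, Ka = x²/(0.0043 − x) = 1.3 × 10^-3.
x is not negligible relative to C₀; solve x² + 0.0013·x − 5.59e-06 = 0.
x = [−0.0013 + √(0.0013² + 2.24e-05)]/2 = 1.80 × 10^-3 M
pH = −log[H+] = −log(1.80 × 10^-3) = 2.74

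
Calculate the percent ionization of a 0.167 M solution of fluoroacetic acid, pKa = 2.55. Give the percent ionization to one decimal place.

12.2%

FCH2COOH ⇌ FCH2COO- + H+; let x = [H+] at equilibrium.
Ka = 10^(−2.55) = 2.82 × 10^-3
Ka = x²/(C₀ − x); solving the quadratic gives x = 2.03 × 10^-2 M.
% ionization = x/C₀ × 100% = 2.03 × 10^-2/0.167 × 100% = 12.2%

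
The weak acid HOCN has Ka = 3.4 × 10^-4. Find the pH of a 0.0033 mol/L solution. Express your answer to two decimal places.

HOCN ⇌ OCN- + H+
From the ICE table, Ka = [H+]²/(0.0033 − [H+]) = 3.4 × 10^-4.
The 5% rule fails; solving [H+]² + Ka·[H+] − Ka·C₀ = 0 exactly:
[H+] = [−0.00034 + √(0.00034² + 4.49e-06)]/2 = 9.03 × 10^-4 M
pH = −log(9.03 × 10^-4) = 3.04

pH = 3.04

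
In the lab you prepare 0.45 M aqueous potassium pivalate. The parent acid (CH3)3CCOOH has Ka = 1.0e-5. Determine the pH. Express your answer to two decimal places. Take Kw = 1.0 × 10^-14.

pH = 9.33

(CH3)3CCOO- is the conjugate base of the weak acid (CH3)3CCOOH.
Kb = Kw/Ka = 1.0×10^-14 / 1.0 × 10^-5 = 1.00 × 10^-9
From the ICE table, Kb = x²/(0.45 − x) = 1.00 × 10^-9.
Assume x ≪ 0.45: x ≈ √(1.00 × 10^-9 × 0.45) = 2.12 × 10^-5 M
Check: 0.0047% ionized — well under 5%, approximation valid.
pOH = 4.67, so pH = 14.00 − pOH = 9.33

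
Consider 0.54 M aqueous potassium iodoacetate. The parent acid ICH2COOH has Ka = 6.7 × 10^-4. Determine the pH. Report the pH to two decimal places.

pH = 8.45

ICH2COO- is the conjugate base of the weak acid ICH2COOH.
Kb = Kw/Ka = 1.0×10^-14 / 6.7 × 10^-4 = 1.49 × 10^-11
From the ICE table, Kb = x²/(0.54 − x) = 1.49 × 10^-11.
Neglecting x in the denominator: x = √(1.49 × 10^-11 × 0.54) = 2.84 × 10^-6 M
pOH = −log(2.84 × 10^-6) = 5.55; pH = 14.00 − 5.55 = 8.45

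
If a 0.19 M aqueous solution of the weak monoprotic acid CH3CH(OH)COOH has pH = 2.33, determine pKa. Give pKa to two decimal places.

pKa = 3.93

[H+] = 10^(-2.33) = 4.68 × 10^-3 M
At equilibrium [HA] = 0.19 − 4.68 × 10^-3 = 1.85 × 10^-1 M
Ka = [H+][A-]/[HA] = (4.68 × 10^-3)² / 1.85 × 10^-1 = 1.18 × 10^-4
pKa = -log(1.18 × 10^-4) = 3.93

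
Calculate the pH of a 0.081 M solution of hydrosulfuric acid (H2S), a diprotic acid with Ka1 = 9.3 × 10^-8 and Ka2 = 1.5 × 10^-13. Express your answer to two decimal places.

pH = 4.06

Since Ka1 ≫ Ka2, the first ionization dominates [H+].
Ka1 = x²/(0.081 − x) = 9.3 × 10^-8
x ≈ √(9.3 × 10^-8 × 0.081) = 8.68 × 10^-5 M
pH = −log(8.68 × 10^-5) = 4.06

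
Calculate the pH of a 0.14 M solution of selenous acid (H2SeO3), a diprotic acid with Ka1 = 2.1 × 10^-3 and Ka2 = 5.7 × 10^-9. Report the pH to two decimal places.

Since Ka1 ≫ Ka2, the first ionization dominates [H+].
Ka1 = x²/(0.14 − x) = 2.1 × 10^-3
Solving the quadratic: x = (−Ka1 + √(Ka1² + 4·Ka1·C₀))/2 = 1.61 × 10^-2 M
pH = −log(1.61 × 10^-2) = 1.79

pH = 1.79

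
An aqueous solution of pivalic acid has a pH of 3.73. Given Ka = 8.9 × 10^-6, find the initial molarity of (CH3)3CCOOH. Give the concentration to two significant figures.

[H+] = 10^(-3.73) = 1.86 × 10^-4 M = x
Ka = x²/(C₀ − x) ⇒ C₀ = x + x²/Ka
C₀ = 1.86 × 10^-4 + (1.86 × 10^-4)²/(8.9 × 10^-6) = 4.07 × 10^-3 M

C₀ = 4.1 × 10^-3 M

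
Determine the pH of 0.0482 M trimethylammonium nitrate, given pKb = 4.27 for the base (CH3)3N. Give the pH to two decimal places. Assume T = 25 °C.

(CH3)3NH+ is the conjugate acid of the weak base (CH3)3N.
Kb = 10^(−4.27) = 5.37 × 10^-5
Ka = Kw/Kb = 1.0×10^-14 / 5.37 × 10^-5 = 1.86 × 10^-10
From the ICE table, Ka = x²/(0.0482 − x) = 1.86 × 10^-10.
Assume x ≪ 0.0482: x ≈ √(1.86 × 10^-10 × 0.0482) = 2.99 × 10^-6 M
(x/C₀ = 0.0062% < 5%, so the approximation holds.)
pH = −log[H+] = −log(2.99 × 10^-6) = 5.52

pH = 5.52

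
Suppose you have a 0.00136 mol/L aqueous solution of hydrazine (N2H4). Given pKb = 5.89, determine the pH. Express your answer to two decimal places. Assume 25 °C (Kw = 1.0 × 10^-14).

pH = 9.62

N2H4 + H2O ⇌ N2H5+ + OH-
Kb = 10^(−5.89) = 1.29 × 10^-6
Let x = [OH-] at equilibrium. Kb = x²/(0.00136 − x).
Neglecting x in the denominator: x = √(1.29 × 10^-6 × 0.00136) = 4.19 × 10^-5 M
(x/C₀ = 3.1% < 5%, so the approximation holds.)
pOH = −log(4.19 × 10^-5) = 4.38; pH = 14.00 − 4.38 = 9.62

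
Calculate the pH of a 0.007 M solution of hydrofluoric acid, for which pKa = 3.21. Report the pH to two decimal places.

HF ⇌ F- + H+
Ka = 10^(−3.21) = 6.17 × 10^-4
From the ICE table, Ka = [H+]²/(0.007 − [H+]) = 6.17 × 10^-4.
The 5% rule fails; solving [H+]² + Ka·[H+] − Ka·C₀ = 0 exactly:
[H+] = [−0.000617 + √(0.000617² + 1.73e-05)]/2 = 1.79 × 10^-3 M
pH = −log[H+] = −log(1.79 × 10^-3) = 2.75

pH = 2.75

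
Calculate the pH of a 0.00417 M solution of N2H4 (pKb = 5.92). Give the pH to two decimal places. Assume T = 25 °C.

pH = 9.85

N2H4 + H2O ⇌ N2H5+ + OH-
Kb = 10^(−5.92) = 1.20 × 10^-6
From the ICE table, Kb = [OH-]²/(0.00417 − [OH-]) = 1.20 × 10^-6.
Neglecting [OH-] in the denominator: [OH-] = √(1.20 × 10^-6 × 0.00417) = 7.07 × 10^-5 M
Check: 1.7% ionized — well under 5%, approximation valid.
pOH = 4.15, so pH = 14.00 − pOH = 9.85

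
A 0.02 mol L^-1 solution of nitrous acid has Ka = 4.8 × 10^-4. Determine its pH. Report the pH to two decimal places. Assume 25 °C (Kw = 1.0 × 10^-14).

HNO2 ⇌ NO2- + H+
From the ICE table, Ka = [H+]²/(0.02 − [H+]) = 4.8 × 10^-4.
Here C₀/Ka ≈ 41.7, so the small-[H+] approximation fails. Use the quadratic:
[H+] = (−Ka + √(Ka² + 4·Ka·C₀))/2 = 2.87 × 10^-3 M
pH = −log[H+] = −log(2.87 × 10^-3) = 2.54

pH = 2.54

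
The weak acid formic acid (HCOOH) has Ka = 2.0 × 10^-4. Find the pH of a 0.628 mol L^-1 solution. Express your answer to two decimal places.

pH = 1.95

HCOOH ⇌ HCOO- + H+
Ka = [H+]²/(0.628 − [H+]) = 2.0 × 10^-4
Assume [H+] ≪ 0.628: [H+] ≈ √(2.0 × 10^-4 × 0.628) = 1.12 × 10^-2 M
Check: 1.8% ionized — well under 5%, approximation valid.
pH = −log[H+] = −log(1.12 × 10^-2) = 1.95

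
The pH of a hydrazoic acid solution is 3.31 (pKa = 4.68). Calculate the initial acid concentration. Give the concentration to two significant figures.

C₀ = 1.2 × 10^-2 M

[H+] = 10^(-3.31) = 4.90 × 10^-4 M = x
Ka = 10^(−4.68) = 2.09 × 10^-5
Ka = x²/(C₀ − x) ⇒ C₀ = x + x²/Ka
C₀ = 4.90 × 10^-4 + (4.90 × 10^-4)²/(2.09 × 10^-5) = 1.20 × 10^-2 M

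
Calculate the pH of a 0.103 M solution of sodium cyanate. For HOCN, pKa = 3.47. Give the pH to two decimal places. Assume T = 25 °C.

pH = 8.24

OCN- is the conjugate base of the weak acid HOCN.
Ka = 10^(−3.47) = 3.39 × 10^-4
Kb = Kw/Ka = 1.0×10^-14 / 3.39 × 10^-4 = 2.95 × 10^-11
Let x = [OH-] at equilibrium. Kb = x²/(0.103 − x).
Neglecting x in the denominator: x = √(2.95 × 10^-11 × 0.103) = 1.74 × 10^-6 M
(x/C₀ = 0.0017% < 5%, so the approximation holds.)
pOH = 5.76, so pH = 14.00 − pOH = 8.24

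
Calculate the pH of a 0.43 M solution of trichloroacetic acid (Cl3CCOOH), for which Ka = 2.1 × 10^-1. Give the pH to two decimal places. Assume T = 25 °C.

Cl3CCOOH ⇌ Cl3CCOO- + H+
From the ICE table, Ka = [H+]²/(0.43 − [H+]) = 2.1 × 10^-1.
[H+] is not negligible relative to C₀; solve [H+]² + 0.21·[H+] − 0.0903 = 0.
[H+] = [−0.21 + √(0.21² + 0.361)]/2 = 2.13 × 10^-1 M
pH = −log(2.13 × 10^-1) = 0.67

pH = 0.67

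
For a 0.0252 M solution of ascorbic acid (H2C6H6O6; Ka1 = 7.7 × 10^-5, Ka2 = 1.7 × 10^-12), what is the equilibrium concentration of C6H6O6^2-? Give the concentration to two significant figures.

1.7 × 10^-12 M

First ionization gives [H+] ≈ [HC6H6O6-] = 1.36 × 10^-3 M.
Second step: Ka2 = [H+][C6H6O6^2-]/[HC6H6O6-] ≈ [C6H6O6^2-] (since [H+] ≈ [HC6H6O6-]).
So [C6H6O6^2-] ≈ Ka2.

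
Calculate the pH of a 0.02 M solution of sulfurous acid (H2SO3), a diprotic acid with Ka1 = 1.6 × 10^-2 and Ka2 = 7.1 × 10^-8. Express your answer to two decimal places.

Ka1 ≫ Ka2, so treat the first dissociation as the only significant source of H+.
Ka1 = x²/(0.02 − x) = 1.6 × 10^-2
Solving the quadratic: x = (−Ka1 + √(Ka1² + 4·Ka1·C₀))/2 = 1.16 × 10^-2 M
pH = −log(1.16 × 10^-2) = 1.94

pH = 1.94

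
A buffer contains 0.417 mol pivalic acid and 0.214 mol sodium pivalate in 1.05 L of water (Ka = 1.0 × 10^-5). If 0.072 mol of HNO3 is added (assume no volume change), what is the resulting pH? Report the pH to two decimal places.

pH = 4.46

After neutralization: n((CH3)3CCOOH) = 0.489 mol, n((CH3)3CCOO-) = 0.142 mol.
pKa = −log(1.0 × 10^-5) = 5.000
Henderson–Hasselbalch with mole ratio 0.142/0.489: pH = 5.000 + (-0.537)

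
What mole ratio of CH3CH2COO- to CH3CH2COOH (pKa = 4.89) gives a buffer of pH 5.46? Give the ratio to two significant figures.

pH = pKa + log(r) ⇒ log(r) = 5.46 − 4.89 = +0.57
r = [CH3CH2COO-]/[CH3CH2COOH] = 10^(+0.57) = 3.72

ratio = 3.7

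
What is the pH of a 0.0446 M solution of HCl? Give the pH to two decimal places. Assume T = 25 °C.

pH = 1.35

HCl is a strong acid and dissociates completely, so [H+] = 0.0446 M.
pH = -log(0.0446) = 1.35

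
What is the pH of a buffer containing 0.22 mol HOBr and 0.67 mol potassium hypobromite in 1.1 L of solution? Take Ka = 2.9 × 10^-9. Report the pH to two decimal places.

pKa = −log(2.9 × 10^-9) = 8.538
Henderson–Hasselbalch: pH = pKa + log([OBr-]/[HOBr]) = 8.538 + log(0.67/0.22)
pH = 8.538 + (+0.484) = 9.02

pH = 9.02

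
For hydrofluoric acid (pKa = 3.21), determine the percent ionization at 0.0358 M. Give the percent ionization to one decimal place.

HF ⇌ F- + H+; let x = [H+] at equilibrium.
Ka = 10^(−3.21) = 6.17 × 10^-4
Solve x² + 0.000617x − 2.21e-05 = 0 → x = 4.40 × 10^-3 M
Fraction ionized = 4.40 × 10^-3 / 0.0358 = 0.1229 → 12.3%

12.3%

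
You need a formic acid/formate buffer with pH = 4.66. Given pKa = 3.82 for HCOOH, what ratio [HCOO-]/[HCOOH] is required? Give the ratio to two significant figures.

ratio = 6.9

pH = pKa + log(r) ⇒ log(r) = 4.66 − 3.82 = +0.84
r = [HCOO-]/[HCOOH] = 10^(+0.84) = 6.92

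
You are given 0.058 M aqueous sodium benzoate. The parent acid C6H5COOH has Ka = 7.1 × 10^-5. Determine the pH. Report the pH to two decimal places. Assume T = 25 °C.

C6H5COO- is the conjugate base of the weak acid C6H5COOH.
Kb = Kw/Ka = 1.0×10^-14 / 7.1 × 10^-5 = 1.41 × 10^-10
Kb = [OH-]²/(0.058 − [OH-]) = 1.41 × 10^-10
Assume [OH-] ≪ 0.058: [OH-] ≈ √(1.41 × 10^-10 × 0.058) = 2.86 × 10^-6 M
pOH = 5.54, so pH = 14.00 − pOH = 8.46

pH = 8.46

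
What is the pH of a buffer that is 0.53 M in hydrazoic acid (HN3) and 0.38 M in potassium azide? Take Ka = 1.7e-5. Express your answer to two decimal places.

pKa = −log(1.7 × 10^-5) = 4.770
Henderson–Hasselbalch: pH = pKa + log([N3-]/[HN3]) = 4.770 + log(0.38/0.53)
pH = 4.770 + (-0.144) = 4.63

pH = 4.63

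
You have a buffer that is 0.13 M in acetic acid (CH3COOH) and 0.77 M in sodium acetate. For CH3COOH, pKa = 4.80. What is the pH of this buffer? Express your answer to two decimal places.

pH = 5.57

Using pH = pKa + log([base]/[acid]) with [base]/[acid] = 0.77/0.13:
pH = 4.80 + (+0.773) = 5.57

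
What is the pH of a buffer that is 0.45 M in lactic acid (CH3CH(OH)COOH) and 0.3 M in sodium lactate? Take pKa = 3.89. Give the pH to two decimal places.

pH = 3.71

Using pH = pKa + log([base]/[acid]) with [base]/[acid] = 0.3/0.45:
pH = 3.89 + (-0.176) = 3.71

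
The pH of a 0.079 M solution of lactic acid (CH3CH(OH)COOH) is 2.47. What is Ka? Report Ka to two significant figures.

[H+] = 10^(-2.47) = 3.39 × 10^-3 M
At equilibrium [HA] = 0.079 − 3.39 × 10^-3 = 7.56 × 10^-2 M
Ka = [H+][A-]/[HA] = (3.39 × 10^-3)² / 7.56 × 10^-2 = 1.5 × 10^-4

Ka = 1.5 × 10^-4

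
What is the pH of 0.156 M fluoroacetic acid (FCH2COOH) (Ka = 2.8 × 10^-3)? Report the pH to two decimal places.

FCH2COOH ⇌ FCH2COO- + H+
Ka = [H+]²/(0.156 − [H+]) = 2.8 × 10^-3
[H+] is not negligible relative to C₀; solve [H+]² + 0.0028·[H+] − 0.000437 = 0.
[H+] = (−Ka + √(Ka² + 4·Ka·C₀))/2 = 1.95 × 10^-2 M
pH = −log(1.95 × 10^-2) = 1.71

pH = 1.71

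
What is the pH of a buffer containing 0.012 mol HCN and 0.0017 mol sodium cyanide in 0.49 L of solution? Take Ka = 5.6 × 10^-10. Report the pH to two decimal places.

pKa = −log(5.6 × 10^-10) = 9.252
Using pH = pKa + log([base]/[acid]) with [base]/[acid] = 0.0017/0.012:
pH = 9.252 + (-0.849) = 8.40

pH = 8.40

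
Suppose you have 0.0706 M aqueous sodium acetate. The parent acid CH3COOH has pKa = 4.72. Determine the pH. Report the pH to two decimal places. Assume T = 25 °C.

pH = 8.78

CH3COO- is the conjugate base of the weak acid CH3COOH.
Ka = 10^(−4.72) = 1.91 × 10^-5
Kb = Kw/Ka = 1.0×10^-14 / 1.91 × 10^-5 = 5.24 × 10^-10
Kb = [OH-]²/(0.0706 − [OH-]) = 5.24 × 10^-10
Neglecting [OH-] in the denominator: [OH-] = √(5.24 × 10^-10 × 0.0706) = 6.08 × 10^-6 M
Check: 0.0086% ionized — well under 5%, approximation valid.
pOH = 5.22, so pH = 14.00 − pOH = 8.78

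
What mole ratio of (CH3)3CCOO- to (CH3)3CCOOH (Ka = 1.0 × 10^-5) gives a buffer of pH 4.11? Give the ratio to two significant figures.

ratio = 0.13

pKa = -log(1.0 × 10^-5) = 5.000
pH = pKa + log(r) ⇒ log(r) = 4.11 − 5.000 = -0.890
r = [(CH3)3CCOO-]/[(CH3)3CCOOH] = 10^(-0.890) = 0.129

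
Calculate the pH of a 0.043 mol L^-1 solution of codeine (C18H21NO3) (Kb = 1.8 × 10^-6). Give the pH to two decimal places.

C18H21NO3 + H2O ⇌ C18H22NO3+ + OH-
From the ICE table, Kb = [OH-]²/(0.043 − [OH-]) = 1.8 × 10^-6.
Since Kb ≪ C₀, [OH-] ≈ √(Kb·C₀) = 2.78 × 10^-4 M.
Check: 0.65% ionized — well under 5%, approximation valid.
pOH = 3.56, so pH = 14.00 − pOH = 10.44

pH = 10.44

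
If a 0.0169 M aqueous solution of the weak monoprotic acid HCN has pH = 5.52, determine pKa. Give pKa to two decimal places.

pKa = 9.27

[H+] = 10^(-5.52) = 3.02 × 10^-6 M
At equilibrium [HA] = 0.0169 − 3.02 × 10^-6 = 1.69 × 10^-2 M
Ka = [H+][A-]/[HA] = (3.02 × 10^-6)² / 1.69 × 10^-2 = 5.40 × 10^-10
pKa = -log(5.40 × 10^-10) = 9.27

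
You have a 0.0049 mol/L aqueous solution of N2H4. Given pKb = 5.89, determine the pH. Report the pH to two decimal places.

pH = 9.90

N2H4 + H2O ⇌ N2H5+ + OH-
Kb = 10^(−5.89) = 1.29 × 10^-6
Kb = [OH-]²/(0.0049 − [OH-]) = 1.29 × 10^-6
Assume [OH-] ≪ 0.0049: [OH-] ≈ √(1.29 × 10^-6 × 0.0049) = 7.95 × 10^-5 M
([OH-]/C₀ = 1.6% < 5%, so the approximation holds.)
pOH = 4.10, so pH = 14.00 − pOH = 9.90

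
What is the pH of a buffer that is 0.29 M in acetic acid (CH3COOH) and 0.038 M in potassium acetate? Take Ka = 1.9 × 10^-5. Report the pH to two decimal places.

pKa = −log(1.9 × 10^-5) = 4.721
Using pH = pKa + log([base]/[acid]) with [base]/[acid] = 0.038/0.29:
pH = 4.721 + (-0.883) = 3.84

pH = 3.84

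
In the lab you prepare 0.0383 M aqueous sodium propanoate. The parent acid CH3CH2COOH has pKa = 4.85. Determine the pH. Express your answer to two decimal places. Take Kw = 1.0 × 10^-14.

CH3CH2COO- is the conjugate base of the weak acid CH3CH2COOH.
Ka = 10^(−4.85) = 1.41 × 10^-5
Kb = Kw/Ka = 1.0×10^-14 / 1.41 × 10^-5 = 7.09 × 10^-10
Kb = x²/(0.0383 − x) = 7.09 × 10^-10
Since Kb ≪ C₀, x ≈ √(Kb·C₀) = 5.21 × 10^-6 M.
(x/C₀ = 0.014% < 5%, so the approximation holds.)
pOH = 5.28, so pH = 14.00 − pOH = 8.72

pH = 8.72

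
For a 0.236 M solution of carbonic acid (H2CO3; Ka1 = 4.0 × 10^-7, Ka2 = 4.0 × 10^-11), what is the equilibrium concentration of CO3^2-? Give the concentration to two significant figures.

First ionization gives [H+] ≈ [HCO3-] = 3.07 × 10^-4 M.
Second step: Ka2 = [H+][CO3^2-]/[HCO3-] ≈ [CO3^2-] (since [H+] ≈ [HCO3-]).
So [CO3^2-] ≈ Ka2.

4.0 × 10^-11 M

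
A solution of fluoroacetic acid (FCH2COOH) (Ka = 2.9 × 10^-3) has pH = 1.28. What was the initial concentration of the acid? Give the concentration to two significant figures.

[H+] = 10^(-1.28) = 5.25 × 10^-2 M = x
Ka = x²/(C₀ − x) ⇒ C₀ = x + x²/Ka
C₀ = 5.25 × 10^-2 + (5.25 × 10^-2)²/(2.9 × 10^-3) = 1.00 M

C₀ = 1.0 M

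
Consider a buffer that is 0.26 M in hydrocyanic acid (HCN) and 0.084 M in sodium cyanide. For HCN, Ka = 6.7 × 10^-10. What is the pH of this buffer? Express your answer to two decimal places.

pKa = −log(6.7 × 10^-10) = 9.174
Using pH = pKa + log([base]/[acid]) with [base]/[acid] = 0.084/0.26:
pH = 9.174 + (-0.491) = 8.68

pH = 8.68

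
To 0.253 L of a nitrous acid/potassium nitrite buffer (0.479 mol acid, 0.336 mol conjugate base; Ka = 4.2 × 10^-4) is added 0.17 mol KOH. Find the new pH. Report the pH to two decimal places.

pH = 3.59

OH- converts HNO2 to NO2-: HNO2 → 0.309 mol, NO2- → 0.506 mol.
pKa = −log(4.2 × 10^-4) = 3.377
pH = pKa + log(n_NO2-/n_HNO2) = 3.377 + log(0.506/0.309) = 3.377 + (+0.214)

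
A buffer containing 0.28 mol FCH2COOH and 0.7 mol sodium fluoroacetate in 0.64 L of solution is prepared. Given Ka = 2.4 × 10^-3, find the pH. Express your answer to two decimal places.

pH = 3.02

pKa = −log(2.4 × 10^-3) = 2.620
Using pH = pKa + log([base]/[acid]) with [base]/[acid] = 0.7/0.28:
pH = 2.620 + (+0.398) = 3.02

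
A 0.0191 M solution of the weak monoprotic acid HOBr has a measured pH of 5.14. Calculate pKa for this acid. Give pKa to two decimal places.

pKa = 8.56

[H+] = 10^(-5.14) = 7.24 × 10^-6 M
At equilibrium [HA] = 0.0191 − 7.24 × 10^-6 = 1.91 × 10^-2 M
Ka = [H+][A-]/[HA] = (7.24 × 10^-6)² / 1.91 × 10^-2 = 2.74 × 10^-9
pKa = -log(2.74 × 10^-9) = 8.56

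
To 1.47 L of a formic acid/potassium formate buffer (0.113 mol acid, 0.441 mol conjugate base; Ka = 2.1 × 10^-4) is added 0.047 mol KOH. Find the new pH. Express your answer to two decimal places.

After neutralization: n(HCOOH) = 0.066 mol, n(HCOO-) = 0.488 mol.
pKa = −log(2.1 × 10^-4) = 3.678
Henderson–Hasselbalch with mole ratio 0.488/0.066: pH = 3.678 + (+0.869)

pH = 4.55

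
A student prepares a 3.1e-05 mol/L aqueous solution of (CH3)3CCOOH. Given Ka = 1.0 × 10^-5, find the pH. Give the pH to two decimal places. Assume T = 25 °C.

(CH3)3CCOOH ⇌ (CH3)3CCOO- + H+
Ka = x²/(3.1e-05 − x) = 1.0 × 10^-5
Here C₀/Ka ≈ 3.1, so the small-x approximation fails. Use the quadratic:
x = [−1e-05 + √(1e-05² + 1.24e-09)]/2 = 1.33 × 10^-5 M
pH = −log[H+] = −log(1.33 × 10^-5) = 4.88

pH = 4.88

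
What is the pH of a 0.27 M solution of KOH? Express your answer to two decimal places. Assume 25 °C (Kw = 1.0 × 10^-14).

pH = 13.43

KOH is a strong base; [OH-] = 0.27 M.
pOH = -log(0.27) = 0.57
pH = 14.00 - 0.57 = 13.43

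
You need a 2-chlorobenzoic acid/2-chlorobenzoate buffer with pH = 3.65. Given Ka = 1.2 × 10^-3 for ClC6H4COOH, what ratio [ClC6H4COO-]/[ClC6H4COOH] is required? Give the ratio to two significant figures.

ratio = 5.4

pKa = -log(1.2 × 10^-3) = 2.921
pH = pKa + log(r) ⇒ log(r) = 3.65 − 2.921 = +0.729
r = [ClC6H4COO-]/[ClC6H4COOH] = 10^(+0.729) = 5.36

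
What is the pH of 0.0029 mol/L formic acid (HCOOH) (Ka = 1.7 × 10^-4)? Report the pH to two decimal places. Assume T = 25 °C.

pH = 3.21

HCOOH ⇌ HCOO- + H+
From the ICE table, Ka = x²/(0.0029 − x) = 1.7 × 10^-4.
The 5% rule fails; solving x² + Ka·x − Ka·C₀ = 0 exactly:
x = [−0.00017 + √(0.00017² + 1.97e-06)]/2 = 6.22 × 10^-4 M
pH = −log[H+] = −log(6.22 × 10^-4) = 3.21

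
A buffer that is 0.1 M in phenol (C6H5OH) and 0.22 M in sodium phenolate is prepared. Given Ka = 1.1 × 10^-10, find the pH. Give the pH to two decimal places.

pH = 10.30

pKa = −log(1.1 × 10^-10) = 9.959
pH = pKa + log([A⁻]/[HA]) = 9.959 + log(0.22/0.1)
pH = 9.959 + (+0.342) = 10.30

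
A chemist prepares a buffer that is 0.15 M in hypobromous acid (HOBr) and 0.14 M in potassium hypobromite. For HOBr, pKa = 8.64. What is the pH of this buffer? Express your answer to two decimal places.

pH = 8.61

pH = pKa + log([A⁻]/[HA]) = 8.64 + log(0.14/0.15)
pH = 8.64 + (-0.030) = 8.61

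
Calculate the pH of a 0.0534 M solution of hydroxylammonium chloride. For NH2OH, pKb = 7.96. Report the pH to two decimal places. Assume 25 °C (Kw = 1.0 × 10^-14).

NH3OH+ is the conjugate acid of the weak base NH2OH.
Kb = 10^(−7.96) = 1.10 × 10^-8
Ka = Kw/Kb = 1.0×10^-14 / 1.10 × 10^-8 = 9.09 × 10^-7
Ka = [H+]²/(0.0534 − [H+]) = 9.09 × 10^-7
Since Ka ≪ C₀, [H+] ≈ √(Ka·C₀) = 2.20 × 10^-4 M.
pH = −log(2.20 × 10^-4) = 3.66

pH = 3.66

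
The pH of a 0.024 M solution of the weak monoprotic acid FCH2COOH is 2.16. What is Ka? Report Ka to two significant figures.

Ka = 2.8 × 10^-3

[H+] = 10^(-2.16) = 6.92 × 10^-3 M
At equilibrium [HA] = 0.024 − 6.92 × 10^-3 = 1.71 × 10^-2 M
Ka = [H+][A-]/[HA] = (6.92 × 10^-3)² / 1.71 × 10^-2 = 2.8 × 10^-3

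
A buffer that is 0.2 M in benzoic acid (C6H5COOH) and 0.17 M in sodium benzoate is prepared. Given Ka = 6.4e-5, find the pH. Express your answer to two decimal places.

pH = 4.12

pKa = −log(6.4 × 10^-5) = 4.194
Using pH = pKa + log([base]/[acid]) with [base]/[acid] = 0.17/0.2:
pH = 4.194 + (-0.071) = 4.12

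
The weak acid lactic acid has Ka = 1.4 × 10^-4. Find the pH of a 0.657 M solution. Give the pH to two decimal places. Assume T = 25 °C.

CH3CH(OH)COOH ⇌ CH3CH(OH)COO- + H+
From the ICE table, Ka = [H+]²/(0.657 − [H+]) = 1.4 × 10^-4.
Assume [H+] ≪ 0.657: [H+] ≈ √(1.4 × 10^-4 × 0.657) = 9.59 × 10^-3 M
pH = −log[H+] = −log(9.59 × 10^-3) = 2.02

pH = 2.02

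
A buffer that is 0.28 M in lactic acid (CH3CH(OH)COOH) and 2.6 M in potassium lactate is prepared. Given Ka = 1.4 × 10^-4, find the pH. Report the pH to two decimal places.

pKa = −log(1.4 × 10^-4) = 3.854
Henderson–Hasselbalch: pH = pKa + log([CH3CH(OH)COO-]/[CH3CH(OH)COOH]) = 3.854 + log(2.6/0.28)
pH = 3.854 + (+0.968) = 4.82

pH = 4.82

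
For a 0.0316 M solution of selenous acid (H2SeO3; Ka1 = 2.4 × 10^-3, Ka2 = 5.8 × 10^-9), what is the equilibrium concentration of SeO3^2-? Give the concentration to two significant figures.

5.8 × 10^-9 M

First ionization gives [H+] ≈ [HSeO3-] = 7.59 × 10^-3 M.
Second step: Ka2 = [H+][SeO3^2-]/[HSeO3-] ≈ [SeO3^2-] (since [H+] ≈ [HSeO3-]).
So [SeO3^2-] ≈ Ka2.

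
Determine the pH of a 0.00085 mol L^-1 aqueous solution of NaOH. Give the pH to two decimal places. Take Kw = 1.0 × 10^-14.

pH = 10.93

NaOH is a strong base; [OH-] = 0.00085 M.
pOH = -log(0.00085) = 3.07
pH = 14.00 - 3.07 = 10.93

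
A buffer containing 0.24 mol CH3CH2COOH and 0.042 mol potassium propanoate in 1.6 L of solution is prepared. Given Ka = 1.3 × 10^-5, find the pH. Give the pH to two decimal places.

pH = 4.13

pKa = −log(1.3 × 10^-5) = 4.886
Using pH = pKa + log([base]/[acid]) with [base]/[acid] = 0.042/0.24:
pH = 4.886 + (-0.757) = 4.13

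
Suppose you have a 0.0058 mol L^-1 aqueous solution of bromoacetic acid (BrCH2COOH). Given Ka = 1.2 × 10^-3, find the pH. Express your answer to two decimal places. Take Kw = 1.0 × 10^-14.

pH = 2.68

BrCH2COOH ⇌ BrCH2COO- + H+
From the ICE table, Ka = [H+]²/(0.0058 − [H+]) = 1.2 × 10^-3.
Here C₀/Ka ≈ 4.83, so the small-[H+] approximation fails. Use the quadratic:
[H+] = [−0.0012 + √(0.0012² + 2.78e-05)]/2 = 2.11 × 10^-3 M
pH = −log(2.11 × 10^-3) = 2.68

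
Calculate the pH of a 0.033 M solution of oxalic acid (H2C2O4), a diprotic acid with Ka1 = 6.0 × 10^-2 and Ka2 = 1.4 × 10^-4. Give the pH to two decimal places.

Since Ka1 ≫ Ka2, the first ionization dominates [H+].
Ka1 = x²/(0.033 − x) = 6.0 × 10^-2
Solving the quadratic: x = (−Ka1 + √(Ka1² + 4·Ka1·C₀))/2 = 2.37 × 10^-2 M
pH = −log(2.37 × 10^-2) = 1.63

pH = 1.63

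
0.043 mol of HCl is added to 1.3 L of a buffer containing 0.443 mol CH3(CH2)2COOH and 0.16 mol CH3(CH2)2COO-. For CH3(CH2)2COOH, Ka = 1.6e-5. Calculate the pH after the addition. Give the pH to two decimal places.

After neutralization: n(CH3(CH2)2COOH) = 0.486 mol, n(CH3(CH2)2COO-) = 0.117 mol.
pKa = −log(1.6 × 10^-5) = 4.796
Henderson–Hasselbalch with mole ratio 0.117/0.486: pH = 4.796 + (-0.618)

pH = 4.18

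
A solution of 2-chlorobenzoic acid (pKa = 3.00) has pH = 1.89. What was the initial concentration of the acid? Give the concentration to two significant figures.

[H+] = 10^(-1.89) = 1.29 × 10^-2 M = x
Ka = 10^(−3.00) = 1.00 × 10^-3
Ka = x²/(C₀ − x) ⇒ C₀ = x + x²/Ka
C₀ = 1.29 × 10^-2 + (1.29 × 10^-2)²/(1.00 × 10^-3) = 1.79 × 10^-1 M

C₀ = 1.8 × 10^-1 M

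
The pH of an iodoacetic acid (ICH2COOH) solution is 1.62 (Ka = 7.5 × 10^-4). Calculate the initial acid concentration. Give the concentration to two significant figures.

[H+] = 10^(-1.62) = 2.40 × 10^-2 M = x
Ka = x²/(C₀ − x) ⇒ C₀ = x + x²/Ka
C₀ = 2.40 × 10^-2 + (2.40 × 10^-2)²/(7.5 × 10^-4) = 7.92 × 10^-1 M

C₀ = 7.9 × 10^-1 M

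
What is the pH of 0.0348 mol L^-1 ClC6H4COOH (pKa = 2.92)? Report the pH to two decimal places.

ClC6H4COOH ⇌ ClC6H4COO- + H+
Ka = 10^(−2.92) = 1.20 × 10^-3
Let x = [H+] at equilibrium. Ka = x²/(0.0348 − x).
x is not negligible relative to C₀; solve x² + 0.0012·x − 4.18e-05 = 0.
x = [−0.0012 + √(0.0012² + 0.000167)]/2 = 5.89 × 10^-3 M
pH = −log(5.89 × 10^-3) = 2.23

pH = 2.23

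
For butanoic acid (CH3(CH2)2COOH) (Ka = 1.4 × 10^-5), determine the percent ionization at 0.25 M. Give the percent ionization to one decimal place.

0.7%

CH3(CH2)2COOH ⇌ CH3(CH2)2COO- + H+; let x = [H+] at equilibrium.
x ≈ √(Ka·C₀) = √(1.4 × 10^-5 × 0.25) = 1.87 × 10^-3 M
% ionization = x/C₀ × 100% = 1.87 × 10^-3/0.25 × 100% = 0.7%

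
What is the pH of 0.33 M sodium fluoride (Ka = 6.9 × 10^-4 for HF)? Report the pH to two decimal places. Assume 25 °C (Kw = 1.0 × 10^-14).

pH = 8.34

F- is the conjugate base of the weak acid HF.
Kb = Kw/Ka = 1.0×10^-14 / 6.9 × 10^-4 = 1.45 × 10^-11
From the ICE table, Kb = x²/(0.33 − x) = 1.45 × 10^-11.
Neglecting x in the denominator: x = √(1.45 × 10^-11 × 0.33) = 2.19 × 10^-6 M
(x/C₀ = 0.00066% < 5%, so the approximation holds.)
pOH = −log(2.19 × 10^-6) = 5.66; pH = 14.00 − 5.66 = 8.34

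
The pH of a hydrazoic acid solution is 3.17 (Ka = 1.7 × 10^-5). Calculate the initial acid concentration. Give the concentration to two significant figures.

[H+] = 10^(-3.17) = 6.76 × 10^-4 M = x
Ka = x²/(C₀ − x) ⇒ C₀ = x + x²/Ka
C₀ = 6.76 × 10^-4 + (6.76 × 10^-4)²/(1.7 × 10^-5) = 2.76 × 10^-2 M

C₀ = 2.8 × 10^-2 M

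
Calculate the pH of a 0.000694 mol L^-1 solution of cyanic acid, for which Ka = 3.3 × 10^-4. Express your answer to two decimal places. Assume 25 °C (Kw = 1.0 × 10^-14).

pH = 3.47

HOCN ⇌ OCN- + H+
From the ICE table, Ka = [H+]²/(0.000694 − [H+]) = 3.3 × 10^-4.
The 5% rule fails; solving [H+]² + Ka·[H+] − Ka·C₀ = 0 exactly:
[H+] = [−0.00033 + √(0.00033² + 9.16e-07)]/2 = 3.41 × 10^-4 M
pH = −log[H+] = −log(3.41 × 10^-4) = 3.47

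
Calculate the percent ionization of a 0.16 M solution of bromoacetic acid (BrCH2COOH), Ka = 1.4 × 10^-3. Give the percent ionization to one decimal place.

BrCH2COOH ⇌ BrCH2COO- + H+; let x = [H+] at equilibrium.
Ka = x²/(C₀ − x); solving the quadratic gives x = 1.43 × 10^-2 M.
Fraction ionized = 1.43 × 10^-2 / 0.16 = 0.0894 → 8.9%

8.9%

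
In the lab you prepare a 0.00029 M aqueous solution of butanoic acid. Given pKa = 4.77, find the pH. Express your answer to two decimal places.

pH = 4.21

CH3(CH2)2COOH ⇌ CH3(CH2)2COO- + H+
Ka = 10^(−4.77) = 1.70 × 10^-5
From the ICE table, Ka = [H+]²/(0.00029 − [H+]) = 1.70 × 10^-5.
The 5% rule fails; solving [H+]² + Ka·[H+] − Ka·C₀ = 0 exactly:
[H+] = (−Ka + √(Ka² + 4·Ka·C₀))/2 = 6.22 × 10^-5 M
pH = −log[H+] = −log(6.22 × 10^-5) = 4.21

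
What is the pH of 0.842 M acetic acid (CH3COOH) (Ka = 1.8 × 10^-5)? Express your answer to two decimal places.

pH = 2.41

CH3COOH ⇌ CH3COO- + H+
Ka = x²/(0.842 − x) = 1.8 × 10^-5
Since Ka ≪ C₀, x ≈ √(Ka·C₀) = 3.89 × 10^-3 M.
Check: 0.46% ionized — well under 5%, approximation valid.
pH = −log[H+] = −log(3.89 × 10^-3) = 2.41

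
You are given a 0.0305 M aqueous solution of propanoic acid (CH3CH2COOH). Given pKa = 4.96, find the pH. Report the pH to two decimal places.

CH3CH2COOH ⇌ CH3CH2COO- + H+
Ka = 10^(−4.96) = 1.10 × 10^-5
Ka = [H+]²/(0.0305 − [H+]) = 1.10 × 10^-5
Assume [H+] ≪ 0.0305: [H+] ≈ √(1.10 × 10^-5 × 0.0305) = 5.79 × 10^-4 M
pH = −log(5.79 × 10^-4) = 3.24

pH = 3.24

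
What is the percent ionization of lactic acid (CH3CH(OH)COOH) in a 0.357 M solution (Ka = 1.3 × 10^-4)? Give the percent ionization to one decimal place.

1.9%

CH3CH(OH)COOH ⇌ CH3CH(OH)COO- + H+; let x = [H+] at equilibrium.
x ≈ √(Ka·C₀) = √(1.3 × 10^-4 × 0.357) = 6.81 × 10^-3 M
Fraction ionized = 6.81 × 10^-3 / 0.357 = 0.0191 → 1.9%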